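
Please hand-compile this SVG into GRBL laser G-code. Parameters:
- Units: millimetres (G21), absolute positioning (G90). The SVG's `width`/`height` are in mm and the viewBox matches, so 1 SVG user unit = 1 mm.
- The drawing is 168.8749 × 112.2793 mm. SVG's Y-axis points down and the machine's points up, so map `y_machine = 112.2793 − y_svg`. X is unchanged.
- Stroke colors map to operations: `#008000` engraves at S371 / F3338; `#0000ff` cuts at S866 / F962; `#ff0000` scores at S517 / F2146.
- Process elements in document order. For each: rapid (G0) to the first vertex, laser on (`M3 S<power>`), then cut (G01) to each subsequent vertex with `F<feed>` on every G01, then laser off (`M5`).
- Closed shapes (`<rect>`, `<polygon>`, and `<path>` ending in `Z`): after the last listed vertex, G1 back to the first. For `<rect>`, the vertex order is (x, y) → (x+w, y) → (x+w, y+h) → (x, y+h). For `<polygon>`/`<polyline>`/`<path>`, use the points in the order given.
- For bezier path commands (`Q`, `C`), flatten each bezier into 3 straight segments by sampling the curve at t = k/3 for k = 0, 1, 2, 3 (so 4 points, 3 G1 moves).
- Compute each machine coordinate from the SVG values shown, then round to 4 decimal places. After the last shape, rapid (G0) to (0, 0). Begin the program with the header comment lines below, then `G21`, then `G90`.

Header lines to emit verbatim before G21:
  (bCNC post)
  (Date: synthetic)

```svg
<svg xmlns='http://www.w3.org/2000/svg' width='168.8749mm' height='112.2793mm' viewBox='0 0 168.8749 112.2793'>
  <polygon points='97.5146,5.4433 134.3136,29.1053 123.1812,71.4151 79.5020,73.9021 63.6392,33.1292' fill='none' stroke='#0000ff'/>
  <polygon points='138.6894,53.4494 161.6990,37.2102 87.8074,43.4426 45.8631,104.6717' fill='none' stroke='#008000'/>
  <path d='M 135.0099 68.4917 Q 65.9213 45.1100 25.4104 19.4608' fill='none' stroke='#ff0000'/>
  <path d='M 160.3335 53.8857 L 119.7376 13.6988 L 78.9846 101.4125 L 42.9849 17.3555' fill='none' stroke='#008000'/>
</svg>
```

Since the viewBox matches the mm dimensions, user units are millimetres directly. The only transform is the Y-flip y_m = 112.2793 − y_svg.

Shape 1 is a regular polygon drawn with `<polygon>`. Its stroke #0000ff means cut at S866, F962. After flipping Y the toolpath is (97.5146,106.8360) → (134.3136,83.1740) → (123.1812,40.8642) → (79.5020,38.3772) → (63.6392,79.1501) → (97.5146,106.8360), returning to the start.

Shape 2 is a closed polygon drawn with `<polygon>`. Its stroke #008000 means engrave at S371, F3338. After flipping Y the toolpath is (138.6894,58.8299) → (161.6990,75.0691) → (87.8074,68.8367) → (45.8631,7.6076) → (138.6894,58.8299), returning to the start.

Shape 3 is a quadratic bezier drawn with `<path>`. Its stroke #ff0000 means score at S517, F2146. After flipping Y the toolpath is (135.0099,43.7876) → (92.1261,59.6273) → (55.5930,75.9710) → (25.4104,92.8185).

Shape 4 is a open polyline drawn with `<path>`. Its stroke #008000 means engrave at S371, F3338. After flipping Y the toolpath is (160.3335,58.3936) → (119.7376,98.5805) → (78.9846,10.8668) → (42.9849,94.9238).

(bCNC post)
(Date: synthetic)
G21
G90
G0 X97.5146 Y106.8360
M3 S866
G01 X134.3136 Y83.1740 F962
G01 X123.1812 Y40.8642 F962
G01 X79.5020 Y38.3772 F962
G01 X63.6392 Y79.1501 F962
G01 X97.5146 Y106.8360 F962
M5
G0 X138.6894 Y58.8299
M3 S371
G01 X161.6990 Y75.0691 F3338
G01 X87.8074 Y68.8367 F3338
G01 X45.8631 Y7.6076 F3338
G01 X138.6894 Y58.8299 F3338
M5
G0 X135.0099 Y43.7876
M3 S517
G01 X92.1261 Y59.6273 F2146
G01 X55.5930 Y75.9710 F2146
G01 X25.4104 Y92.8185 F2146
M5
G0 X160.3335 Y58.3936
M3 S371
G01 X119.7376 Y98.5805 F3338
G01 X78.9846 Y10.8668 F3338
G01 X42.9849 Y94.9238 F3338
M5
G0 X0.0000 Y0.0000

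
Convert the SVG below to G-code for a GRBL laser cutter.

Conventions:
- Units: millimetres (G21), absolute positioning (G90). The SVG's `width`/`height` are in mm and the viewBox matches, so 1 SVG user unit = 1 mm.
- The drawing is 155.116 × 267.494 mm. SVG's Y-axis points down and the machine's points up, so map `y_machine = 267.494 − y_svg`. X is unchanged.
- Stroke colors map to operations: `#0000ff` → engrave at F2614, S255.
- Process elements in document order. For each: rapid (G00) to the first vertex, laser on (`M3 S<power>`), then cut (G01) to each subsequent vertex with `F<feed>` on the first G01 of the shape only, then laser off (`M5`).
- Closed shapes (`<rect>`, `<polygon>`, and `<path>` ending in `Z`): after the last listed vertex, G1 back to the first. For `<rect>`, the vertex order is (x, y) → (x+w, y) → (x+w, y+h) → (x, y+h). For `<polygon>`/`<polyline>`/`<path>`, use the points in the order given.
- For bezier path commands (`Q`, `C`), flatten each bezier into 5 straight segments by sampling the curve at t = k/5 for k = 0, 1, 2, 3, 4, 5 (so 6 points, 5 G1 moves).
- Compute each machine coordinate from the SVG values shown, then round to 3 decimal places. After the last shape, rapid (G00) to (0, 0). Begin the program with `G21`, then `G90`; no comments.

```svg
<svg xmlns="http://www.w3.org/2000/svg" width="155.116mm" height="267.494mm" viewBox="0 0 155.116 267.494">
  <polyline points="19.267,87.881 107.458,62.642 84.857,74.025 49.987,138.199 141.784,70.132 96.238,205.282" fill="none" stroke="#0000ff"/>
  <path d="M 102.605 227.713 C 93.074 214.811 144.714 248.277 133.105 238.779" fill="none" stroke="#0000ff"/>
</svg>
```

G21
G90
G00 X19.267 Y179.613
M3 S255
G01 X107.458 Y204.852 F2614
G01 X84.857 Y193.469
G01 X49.987 Y129.295
G01 X141.784 Y197.362
G01 X96.238 Y62.212
M5
G00 X102.605 Y39.781
M3 S255
G01 X103.232 Y42.673 F2614
G01 X112.567 Y38.724
G01 X124.639 Y32.223
G01 X133.476 Y27.457
G01 X133.105 Y28.715
M5
G00 X0.000 Y0.000

1 u = 1 mm; y_m = 267.494 − y.

[1] `<polyline>` open polyline, #0000ff→engrave S255 F2614: (19.267,179.613) → (107.458,204.852) → (84.857,193.469) → (49.987,129.295) → (141.784,197.362) → (96.238,62.212)

[2] `<path>` cubic bezier, #0000ff→engrave S255 F2614: (102.605,39.781) → (103.232,42.673) → (112.567,38.724) → (124.639,32.223) → (133.476,27.457) → (133.105,28.715)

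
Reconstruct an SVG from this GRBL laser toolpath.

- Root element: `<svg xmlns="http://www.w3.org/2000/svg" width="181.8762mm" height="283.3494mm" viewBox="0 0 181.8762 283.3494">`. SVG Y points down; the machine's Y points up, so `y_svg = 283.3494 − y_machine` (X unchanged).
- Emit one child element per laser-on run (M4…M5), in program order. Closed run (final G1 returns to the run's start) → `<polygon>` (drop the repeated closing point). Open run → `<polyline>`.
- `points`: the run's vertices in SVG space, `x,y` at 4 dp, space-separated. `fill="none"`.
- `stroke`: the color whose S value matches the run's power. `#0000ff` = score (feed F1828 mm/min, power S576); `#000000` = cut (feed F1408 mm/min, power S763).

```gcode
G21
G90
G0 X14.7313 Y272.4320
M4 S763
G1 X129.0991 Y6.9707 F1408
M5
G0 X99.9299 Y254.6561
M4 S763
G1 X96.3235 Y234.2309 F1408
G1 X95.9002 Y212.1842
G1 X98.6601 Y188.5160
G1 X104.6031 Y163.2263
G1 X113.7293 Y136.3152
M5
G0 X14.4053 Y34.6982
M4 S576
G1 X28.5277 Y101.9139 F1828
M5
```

<svg xmlns="http://www.w3.org/2000/svg" width="181.8762mm" height="283.3494mm" viewBox="0 0 181.8762 283.3494">
  <polyline points="14.7313,10.9174 129.0991,276.3787" fill="none" stroke="#000000"/>
  <polyline points="99.9299,28.6933 96.3235,49.1185 95.9002,71.1652 98.6601,94.8334 104.6031,120.1231 113.7293,147.0342" fill="none" stroke="#000000"/>
  <polyline points="14.4053,248.6512 28.5277,181.4355" fill="none" stroke="#0000ff"/>
</svg>

y_svg = 283.3494 − y_m.

[1] S763→`#000000` (cut); open run; points: 14.7313,10.9174 129.0991,276.3787

[2] S763→`#000000` (cut); open run; points: 99.9299,28.6933 96.3235,49.1185 95.9002,71.1652 98.6601,94.8334 104.6031,120.1231 113.7293,147.0342

[3] S576→`#0000ff` (score); open run; points: 14.4053,248.6512 28.5277,181.4355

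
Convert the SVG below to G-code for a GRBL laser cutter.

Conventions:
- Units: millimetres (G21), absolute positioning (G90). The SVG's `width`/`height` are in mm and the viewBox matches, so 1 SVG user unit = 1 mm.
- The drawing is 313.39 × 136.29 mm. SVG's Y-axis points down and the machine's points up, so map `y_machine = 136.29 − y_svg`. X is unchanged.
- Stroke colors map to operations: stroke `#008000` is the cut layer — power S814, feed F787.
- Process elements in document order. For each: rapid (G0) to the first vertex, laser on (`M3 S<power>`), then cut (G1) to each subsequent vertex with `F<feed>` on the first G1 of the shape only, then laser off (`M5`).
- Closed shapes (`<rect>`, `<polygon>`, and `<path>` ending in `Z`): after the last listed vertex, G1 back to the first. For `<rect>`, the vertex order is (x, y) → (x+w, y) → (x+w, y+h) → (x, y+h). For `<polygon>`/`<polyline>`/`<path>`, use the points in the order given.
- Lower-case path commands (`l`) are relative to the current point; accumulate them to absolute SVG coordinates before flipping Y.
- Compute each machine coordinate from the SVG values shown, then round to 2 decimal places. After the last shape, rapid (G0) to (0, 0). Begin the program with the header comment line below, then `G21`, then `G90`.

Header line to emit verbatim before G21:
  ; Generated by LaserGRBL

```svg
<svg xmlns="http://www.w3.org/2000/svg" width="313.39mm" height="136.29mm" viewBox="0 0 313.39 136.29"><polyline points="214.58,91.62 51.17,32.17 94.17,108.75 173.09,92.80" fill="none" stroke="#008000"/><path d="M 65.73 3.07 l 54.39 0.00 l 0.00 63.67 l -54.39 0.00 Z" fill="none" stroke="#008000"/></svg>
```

Since the viewBox matches the mm dimensions, user units are millimetres directly. The only transform is the Y-flip y_m = 136.29 − y_svg.

Shape 1 is a open polyline drawn with `<polyline>`. Its stroke #008000 means cut at S814, F787. After flipping Y the toolpath is (214.58,44.67) → (51.17,104.12) → (94.17,27.54) → (173.09,43.49).

Shape 2 is a rectangle drawn with `<path>`. Its stroke #008000 means cut at S814, F787. After flipping Y the toolpath is (65.73,133.22) → (120.12,133.22) → (120.12,69.55) → (65.73,69.55) → (65.73,133.22), returning to the start.

; Generated by LaserGRBL
G21
G90
G0 X214.58 Y44.67
M3 S814
G1 X51.17 Y104.12 F787
G1 X94.17 Y27.54
G1 X173.09 Y43.49
M5
G0 X65.73 Y133.22
M3 S814
G1 X120.12 Y133.22 F787
G1 X120.12 Y69.55
G1 X65.73 Y69.55
G1 X65.73 Y133.22
M5
G0 X0.00 Y0.00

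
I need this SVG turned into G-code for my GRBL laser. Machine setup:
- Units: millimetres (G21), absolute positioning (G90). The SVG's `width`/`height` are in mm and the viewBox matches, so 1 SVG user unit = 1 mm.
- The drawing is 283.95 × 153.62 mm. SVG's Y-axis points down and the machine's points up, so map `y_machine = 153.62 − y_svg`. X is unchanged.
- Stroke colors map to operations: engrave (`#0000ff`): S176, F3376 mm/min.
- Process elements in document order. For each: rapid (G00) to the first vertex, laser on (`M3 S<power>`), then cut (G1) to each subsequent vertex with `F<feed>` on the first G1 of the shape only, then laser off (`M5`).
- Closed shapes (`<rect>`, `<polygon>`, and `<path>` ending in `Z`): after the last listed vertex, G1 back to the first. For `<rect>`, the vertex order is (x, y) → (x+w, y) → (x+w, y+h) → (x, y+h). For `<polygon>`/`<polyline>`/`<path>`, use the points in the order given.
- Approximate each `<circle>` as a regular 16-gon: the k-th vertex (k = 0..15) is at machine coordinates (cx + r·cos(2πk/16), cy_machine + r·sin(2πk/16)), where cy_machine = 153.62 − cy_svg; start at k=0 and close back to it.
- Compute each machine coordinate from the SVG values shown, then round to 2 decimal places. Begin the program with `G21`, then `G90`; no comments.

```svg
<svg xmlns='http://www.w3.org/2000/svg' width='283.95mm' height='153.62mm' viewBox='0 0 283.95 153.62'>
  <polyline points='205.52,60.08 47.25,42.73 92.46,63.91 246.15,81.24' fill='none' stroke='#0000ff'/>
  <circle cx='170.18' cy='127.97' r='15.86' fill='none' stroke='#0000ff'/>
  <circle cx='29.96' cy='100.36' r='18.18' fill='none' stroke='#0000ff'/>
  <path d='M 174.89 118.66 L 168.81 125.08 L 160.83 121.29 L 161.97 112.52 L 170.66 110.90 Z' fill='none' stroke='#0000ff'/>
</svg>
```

G21
G90
G00 X205.52 Y93.54
M3 S176
G1 X47.25 Y110.89 F3376
G1 X92.46 Y89.71
G1 X246.15 Y72.38
M5
G00 X186.04 Y25.65
M3 S176
G1 X184.83 Y31.72 F3376
G1 X181.39 Y36.86
G1 X176.25 Y40.30
G1 X170.18 Y41.51
G1 X164.11 Y40.30
G1 X158.97 Y36.86
G1 X155.53 Y31.72
G1 X154.32 Y25.65
G1 X155.53 Y19.58
G1 X158.97 Y14.44
G1 X164.11 Y11.00
G1 X170.18 Y9.79
G1 X176.25 Y11.00
G1 X181.39 Y14.44
G1 X184.83 Y19.58
G1 X186.04 Y25.65
M5
G00 X48.14 Y53.26
M3 S176
G1 X46.76 Y60.22 F3376
G1 X42.82 Y66.12
G1 X36.92 Y70.06
G1 X29.96 Y71.44
G1 X23.00 Y70.06
G1 X17.10 Y66.12
G1 X13.16 Y60.22
G1 X11.78 Y53.26
G1 X13.16 Y46.30
G1 X17.10 Y40.40
G1 X23.00 Y36.46
G1 X29.96 Y35.08
G1 X36.92 Y36.46
G1 X42.82 Y40.40
G1 X46.76 Y46.30
G1 X48.14 Y53.26
M5
G00 X174.89 Y34.96
M3 S176
G1 X168.81 Y28.54 F3376
G1 X160.83 Y32.33
G1 X161.97 Y41.10
G1 X170.66 Y42.72
G1 X174.89 Y34.96
M5

1 u = 1 mm; y_m = 153.62 − y.

[1] `<polyline>` open polyline, #0000ff→engrave S176 F3376: (205.52,93.54) → (47.25,110.89) → (92.46,89.71) → (246.15,72.38)

[2] `<circle>` circle, #0000ff→engrave S176 F3376: (186.04,25.65) → (184.83,31.72) → (181.39,36.86) → (176.25,40.30) → (170.18,41.51) → (164.11,40.30) → (158.97,36.86) → (155.53,31.72) → (154.32,25.65) → (155.53,19.58) → (158.97,14.44) → (164.11,11.00) → (170.18,9.79) → (176.25,11.00) → (181.39,14.44) → (184.83,19.58) → (186.04,25.65) (closed)

[3] `<circle>` circle, #0000ff→engrave S176 F3376: (48.14,53.26) → (46.76,60.22) → (42.82,66.12) → (36.92,70.06) → (29.96,71.44) → (23.00,70.06) → (17.10,66.12) → (13.16,60.22) → (11.78,53.26) → (13.16,46.30) → (17.10,40.40) → (23.00,36.46) → (29.96,35.08) → (36.92,36.46) → (42.82,40.40) → (46.76,46.30) → (48.14,53.26) (closed)

[4] `<path>` regular polygon, #0000ff→engrave S176 F3376: (174.89,34.96) → (168.81,28.54) → (160.83,32.33) → (161.97,41.10) → (170.66,42.72) → (174.89,34.96) (closed)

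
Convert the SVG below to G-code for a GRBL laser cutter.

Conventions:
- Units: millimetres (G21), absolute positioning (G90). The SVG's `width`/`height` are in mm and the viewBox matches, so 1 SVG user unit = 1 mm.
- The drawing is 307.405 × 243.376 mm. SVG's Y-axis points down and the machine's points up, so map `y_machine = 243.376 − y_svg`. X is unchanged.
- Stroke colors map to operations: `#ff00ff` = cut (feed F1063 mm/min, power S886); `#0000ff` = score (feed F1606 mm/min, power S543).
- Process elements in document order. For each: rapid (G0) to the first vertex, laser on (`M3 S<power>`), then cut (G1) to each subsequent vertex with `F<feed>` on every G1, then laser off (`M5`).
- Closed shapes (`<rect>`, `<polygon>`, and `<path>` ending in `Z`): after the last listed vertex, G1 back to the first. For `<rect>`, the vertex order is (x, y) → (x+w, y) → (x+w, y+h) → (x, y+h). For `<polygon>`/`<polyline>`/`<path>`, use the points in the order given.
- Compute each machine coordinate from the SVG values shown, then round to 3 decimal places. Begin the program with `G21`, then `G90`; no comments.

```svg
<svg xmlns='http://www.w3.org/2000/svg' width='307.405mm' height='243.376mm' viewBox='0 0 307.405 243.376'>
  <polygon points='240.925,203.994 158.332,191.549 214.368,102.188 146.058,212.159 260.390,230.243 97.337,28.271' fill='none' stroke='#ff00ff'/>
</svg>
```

1 u = 1 mm; y_m = 243.376 − y.

[1] `<polygon>` closed polygon, #ff00ff→cut S886 F1063: (240.925,39.382) → (158.332,51.827) → (214.368,141.188) → (146.058,31.217) → (260.390,13.133) → (97.337,215.105) → (240.925,39.382) (closed)

G21
G90
G0 X240.925 Y39.382
M3 S886
G1 X158.332 Y51.827 F1063
G1 X214.368 Y141.188 F1063
G1 X146.058 Y31.217 F1063
G1 X260.390 Y13.133 F1063
G1 X97.337 Y215.105 F1063
G1 X240.925 Y39.382 F1063
M5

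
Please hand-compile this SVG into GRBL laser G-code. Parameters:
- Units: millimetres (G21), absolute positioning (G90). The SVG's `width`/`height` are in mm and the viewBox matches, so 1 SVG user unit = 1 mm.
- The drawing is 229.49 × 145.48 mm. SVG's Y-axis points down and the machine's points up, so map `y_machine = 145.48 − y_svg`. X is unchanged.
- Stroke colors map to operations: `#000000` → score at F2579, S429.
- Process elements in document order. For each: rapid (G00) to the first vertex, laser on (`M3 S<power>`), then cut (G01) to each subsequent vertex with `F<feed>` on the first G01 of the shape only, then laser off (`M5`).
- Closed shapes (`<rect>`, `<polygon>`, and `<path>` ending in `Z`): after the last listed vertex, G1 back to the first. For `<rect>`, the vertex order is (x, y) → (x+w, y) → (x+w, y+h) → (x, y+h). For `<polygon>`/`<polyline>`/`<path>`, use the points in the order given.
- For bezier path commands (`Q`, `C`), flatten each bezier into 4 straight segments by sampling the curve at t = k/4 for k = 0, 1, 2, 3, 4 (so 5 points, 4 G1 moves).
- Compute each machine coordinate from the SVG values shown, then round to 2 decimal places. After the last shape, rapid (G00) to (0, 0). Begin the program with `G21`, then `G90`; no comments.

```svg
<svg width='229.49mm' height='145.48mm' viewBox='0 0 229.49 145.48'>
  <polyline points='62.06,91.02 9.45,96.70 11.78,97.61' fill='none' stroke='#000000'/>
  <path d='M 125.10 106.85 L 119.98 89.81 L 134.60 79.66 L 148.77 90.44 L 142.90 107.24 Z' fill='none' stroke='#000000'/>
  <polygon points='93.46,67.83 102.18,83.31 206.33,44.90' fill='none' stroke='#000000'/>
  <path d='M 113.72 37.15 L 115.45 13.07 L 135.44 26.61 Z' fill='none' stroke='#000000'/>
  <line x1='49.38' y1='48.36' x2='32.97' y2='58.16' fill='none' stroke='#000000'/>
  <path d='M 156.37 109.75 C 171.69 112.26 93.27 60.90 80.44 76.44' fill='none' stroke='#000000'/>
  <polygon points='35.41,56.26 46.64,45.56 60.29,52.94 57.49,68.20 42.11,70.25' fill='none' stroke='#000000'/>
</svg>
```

Since the viewBox matches the mm dimensions, user units are millimetres directly. The only transform is the Y-flip y_m = 145.48 − y_svg.

Shape 1 is a open polyline drawn with `<polyline>`. Its stroke #000000 means score at S429, F2579. After flipping Y the toolpath is (62.06,54.46) → (9.45,48.78) → (11.78,47.87).

Shape 2 is a regular polygon drawn with `<path>`. Its stroke #000000 means score at S429, F2579. After flipping Y the toolpath is (125.10,38.63) → (119.98,55.67) → (134.60,65.82) → (148.77,55.04) → (142.90,38.24) → (125.10,38.63), returning to the start.

Shape 3 is a closed polygon drawn with `<polygon>`. Its stroke #000000 means score at S429, F2579. After flipping Y the toolpath is (93.46,77.65) → (102.18,62.17) → (206.33,100.58) → (93.46,77.65), returning to the start.

Shape 4 is a regular polygon drawn with `<path>`. Its stroke #000000 means score at S429, F2579. After flipping Y the toolpath is (113.72,108.33) → (115.45,132.41) → (135.44,118.87) → (113.72,108.33), returning to the start.

Shape 5 is a line segment drawn with `<line>`. Its stroke #000000 means score at S429, F2579. After flipping Y the toolpath is (49.38,97.12) → (32.97,87.32).

Shape 6 is a cubic bezier drawn with `<path>`. Its stroke #000000 means score at S429, F2579. After flipping Y the toolpath is (156.37,35.73) → (152.77,42.06) → (128.96,57.27) → (99.87,70.04) → (80.44,69.04).

Shape 7 is a regular polygon drawn with `<polygon>`. Its stroke #000000 means score at S429, F2579. After flipping Y the toolpath is (35.41,89.22) → (46.64,99.92) → (60.29,92.54) → (57.49,77.28) → (42.11,75.23) → (35.41,89.22), returning to the start.

G21
G90
G00 X62.06 Y54.46
M3 S429
G01 X9.45 Y48.78 F2579
G01 X11.78 Y47.87
M5
G00 X125.10 Y38.63
M3 S429
G01 X119.98 Y55.67 F2579
G01 X134.60 Y65.82
G01 X148.77 Y55.04
G01 X142.90 Y38.24
G01 X125.10 Y38.63
M5
G00 X93.46 Y77.65
M3 S429
G01 X102.18 Y62.17 F2579
G01 X206.33 Y100.58
G01 X93.46 Y77.65
M5
G00 X113.72 Y108.33
M3 S429
G01 X115.45 Y132.41 F2579
G01 X135.44 Y118.87
G01 X113.72 Y108.33
M5
G00 X49.38 Y97.12
M3 S429
G01 X32.97 Y87.32 F2579
M5
G00 X156.37 Y35.73
M3 S429
G01 X152.77 Y42.06 F2579
G01 X128.96 Y57.27
G01 X99.87 Y70.04
G01 X80.44 Y69.04
M5
G00 X35.41 Y89.22
M3 S429
G01 X46.64 Y99.92 F2579
G01 X60.29 Y92.54
G01 X57.49 Y77.28
G01 X42.11 Y75.23
G01 X35.41 Y89.22
M5
G00 X0.00 Y0.00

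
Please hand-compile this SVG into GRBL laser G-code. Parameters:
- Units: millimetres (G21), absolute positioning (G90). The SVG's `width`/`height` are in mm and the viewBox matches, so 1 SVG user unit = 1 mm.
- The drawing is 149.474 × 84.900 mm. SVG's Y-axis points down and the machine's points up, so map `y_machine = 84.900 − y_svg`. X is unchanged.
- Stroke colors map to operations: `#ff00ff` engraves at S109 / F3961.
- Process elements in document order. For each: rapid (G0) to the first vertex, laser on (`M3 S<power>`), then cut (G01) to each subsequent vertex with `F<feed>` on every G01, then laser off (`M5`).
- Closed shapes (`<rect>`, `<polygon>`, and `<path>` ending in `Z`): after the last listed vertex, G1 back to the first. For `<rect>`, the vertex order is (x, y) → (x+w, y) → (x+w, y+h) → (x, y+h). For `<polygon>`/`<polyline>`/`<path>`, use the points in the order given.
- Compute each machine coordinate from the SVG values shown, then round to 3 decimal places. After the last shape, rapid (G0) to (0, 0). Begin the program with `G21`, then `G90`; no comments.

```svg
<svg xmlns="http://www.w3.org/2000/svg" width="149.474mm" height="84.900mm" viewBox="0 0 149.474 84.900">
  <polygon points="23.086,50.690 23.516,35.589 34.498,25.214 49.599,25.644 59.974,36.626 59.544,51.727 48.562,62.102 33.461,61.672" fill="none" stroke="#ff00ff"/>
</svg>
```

Since the viewBox matches the mm dimensions, user units are millimetres directly. The only transform is the Y-flip y_m = 84.900 − y_svg.

Shape 1 is a regular polygon drawn with `<polygon>`. Its stroke #ff00ff means engrave at S109, F3961. After flipping Y the toolpath is (23.086,34.210) → (23.516,49.311) → (34.498,59.686) → (49.599,59.256) → (59.974,48.274) → (59.544,33.173) → (48.562,22.798) → (33.461,23.228) → (23.086,34.210), returning to the start.

G21
G90
G0 X23.086 Y34.210
M3 S109
G01 X23.516 Y49.311 F3961
G01 X34.498 Y59.686 F3961
G01 X49.599 Y59.256 F3961
G01 X59.974 Y48.274 F3961
G01 X59.544 Y33.173 F3961
G01 X48.562 Y22.798 F3961
G01 X33.461 Y23.228 F3961
G01 X23.086 Y34.210 F3961
M5
G0 X0.000 Y0.000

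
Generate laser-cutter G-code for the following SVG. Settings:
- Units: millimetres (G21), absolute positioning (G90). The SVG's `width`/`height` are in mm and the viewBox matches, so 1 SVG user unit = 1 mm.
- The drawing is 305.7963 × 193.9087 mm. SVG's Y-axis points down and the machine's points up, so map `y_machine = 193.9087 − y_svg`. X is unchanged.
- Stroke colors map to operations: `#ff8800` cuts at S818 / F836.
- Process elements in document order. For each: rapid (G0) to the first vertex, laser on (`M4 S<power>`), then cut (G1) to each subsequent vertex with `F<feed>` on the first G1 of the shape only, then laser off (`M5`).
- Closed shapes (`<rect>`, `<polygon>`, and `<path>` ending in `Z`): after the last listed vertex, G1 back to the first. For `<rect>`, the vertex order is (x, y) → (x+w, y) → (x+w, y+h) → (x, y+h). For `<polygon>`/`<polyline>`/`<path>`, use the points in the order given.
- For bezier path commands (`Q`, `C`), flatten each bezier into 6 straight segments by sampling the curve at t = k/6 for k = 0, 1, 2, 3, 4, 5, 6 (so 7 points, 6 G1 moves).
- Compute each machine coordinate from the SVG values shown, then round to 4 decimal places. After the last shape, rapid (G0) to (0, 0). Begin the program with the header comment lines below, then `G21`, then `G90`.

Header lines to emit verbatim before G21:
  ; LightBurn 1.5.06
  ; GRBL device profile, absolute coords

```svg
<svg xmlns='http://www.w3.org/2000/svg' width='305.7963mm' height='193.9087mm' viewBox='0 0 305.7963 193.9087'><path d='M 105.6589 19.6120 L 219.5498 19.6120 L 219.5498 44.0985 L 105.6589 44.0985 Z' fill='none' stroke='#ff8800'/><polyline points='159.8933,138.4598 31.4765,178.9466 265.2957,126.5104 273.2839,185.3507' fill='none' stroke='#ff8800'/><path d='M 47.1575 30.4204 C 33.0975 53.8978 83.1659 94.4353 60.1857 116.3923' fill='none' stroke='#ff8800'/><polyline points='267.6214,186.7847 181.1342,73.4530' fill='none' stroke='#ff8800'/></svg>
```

; LightBurn 1.5.06
; GRBL device profile, absolute coords
G21
G90
G0 X105.6589 Y174.2967
M4 S818
G1 X219.5498 Y174.2967 F836
G1 X219.5498 Y149.8102
G1 X105.6589 Y149.8102
G1 X105.6589 Y174.2967
M5
G0 X159.8933 Y55.4489
M4 S818
G1 X31.4765 Y14.9621 F836
G1 X265.2957 Y67.3983
G1 X273.2839 Y8.5580
M5
G0 X47.1575 Y163.4883
M4 S818
G1 X44.8365 Y150.4929 F836
G1 X49.3930 Y135.6442
G1 X57.0167 Y119.9322
G1 X63.8970 Y104.3469
G1 X66.2235 Y89.8783
G1 X60.1857 Y77.5164
M5
G0 X267.6214 Y7.1240
M4 S818
G1 X181.1342 Y120.4557 F836
M5
G0 X0.0000 Y0.0000

Since the viewBox matches the mm dimensions, user units are millimetres directly. The only transform is the Y-flip y_m = 193.9087 − y_svg.

Shape 1 is a rectangle drawn with `<path>`. Its stroke #ff8800 means cut at S818, F836. After flipping Y the toolpath is (105.6589,174.2967) → (219.5498,174.2967) → (219.5498,149.8102) → (105.6589,149.8102) → (105.6589,174.2967), returning to the start.

Shape 2 is a open polyline drawn with `<polyline>`. Its stroke #ff8800 means cut at S818, F836. After flipping Y the toolpath is (159.8933,55.4489) → (31.4765,14.9621) → (265.2957,67.3983) → (273.2839,8.5580).

Shape 3 is a cubic bezier drawn with `<path>`. Its stroke #ff8800 means cut at S818, F836. After flipping Y the toolpath is (47.1575,163.4883) → (44.8365,150.4929) → (49.3930,135.6442) → (57.0167,119.9322) → (63.8970,104.3469) → (66.2235,89.8783) → (60.1857,77.5164).

Shape 4 is a line segment drawn with `<polyline>`. Its stroke #ff8800 means cut at S818, F836. After flipping Y the toolpath is (267.6214,7.1240) → (181.1342,120.4557).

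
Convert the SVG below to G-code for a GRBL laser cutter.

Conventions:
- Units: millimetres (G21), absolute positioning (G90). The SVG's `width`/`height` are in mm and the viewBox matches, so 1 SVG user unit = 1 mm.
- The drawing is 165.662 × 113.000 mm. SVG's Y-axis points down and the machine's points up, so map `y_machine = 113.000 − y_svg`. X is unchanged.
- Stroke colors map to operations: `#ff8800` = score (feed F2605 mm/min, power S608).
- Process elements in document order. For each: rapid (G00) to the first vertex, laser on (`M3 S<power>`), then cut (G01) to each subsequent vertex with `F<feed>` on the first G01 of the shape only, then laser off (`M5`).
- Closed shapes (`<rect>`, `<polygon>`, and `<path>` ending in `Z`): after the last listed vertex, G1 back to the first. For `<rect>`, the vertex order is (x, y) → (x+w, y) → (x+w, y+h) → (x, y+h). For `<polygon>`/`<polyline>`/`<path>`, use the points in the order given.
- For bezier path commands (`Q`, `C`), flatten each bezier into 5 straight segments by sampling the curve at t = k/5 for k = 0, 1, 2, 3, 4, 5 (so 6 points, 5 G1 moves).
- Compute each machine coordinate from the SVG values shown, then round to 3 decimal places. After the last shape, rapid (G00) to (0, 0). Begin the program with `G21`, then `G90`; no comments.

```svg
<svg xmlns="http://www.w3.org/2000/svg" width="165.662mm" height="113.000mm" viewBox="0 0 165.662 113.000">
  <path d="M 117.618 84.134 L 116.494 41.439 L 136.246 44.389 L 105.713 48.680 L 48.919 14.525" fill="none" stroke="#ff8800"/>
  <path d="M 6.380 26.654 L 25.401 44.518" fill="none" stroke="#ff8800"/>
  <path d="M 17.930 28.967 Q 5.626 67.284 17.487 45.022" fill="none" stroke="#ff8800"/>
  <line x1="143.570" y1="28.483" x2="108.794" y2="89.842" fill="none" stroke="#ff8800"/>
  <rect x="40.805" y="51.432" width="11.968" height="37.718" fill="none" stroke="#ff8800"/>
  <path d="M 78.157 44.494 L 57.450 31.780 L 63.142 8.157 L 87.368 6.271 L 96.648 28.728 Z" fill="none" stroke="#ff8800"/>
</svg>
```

1 u = 1 mm; y_m = 113.000 − y.

[1] `<path>` open polyline, #ff8800→score S608 F2605: (117.618,28.866) → (116.494,71.561) → (136.246,68.611) → (105.713,64.320) → (48.919,98.475)

[2] `<path>` line segment, #ff8800→score S608 F2605: (6.380,86.346) → (25.401,68.482)

[3] `<path>` quadratic bezier, #ff8800→score S608 F2605: (17.930,84.033) → (13.975,71.129) → (11.953,63.072) → (11.865,59.861) → (13.709,61.496) → (17.487,67.978)

[4] `<line>` line segment, #ff8800→score S608 F2605: (143.570,84.517) → (108.794,23.158)

[5] `<rect>` rectangle, #ff8800→score S608 F2605: (40.805,61.568) → (52.773,61.568) → (52.773,23.850) → (40.805,23.850) → (40.805,61.568) (closed)

[6] `<path>` regular polygon, #ff8800→score S608 F2605: (78.157,68.506) → (57.450,81.220) → (63.142,104.843) → (87.368,106.729) → (96.648,84.272) → (78.157,68.506) (closed)

G21
G90
G00 X117.618 Y28.866
M3 S608
G01 X116.494 Y71.561 F2605
G01 X136.246 Y68.611
G01 X105.713 Y64.320
G01 X48.919 Y98.475
M5
G00 X6.380 Y86.346
M3 S608
G01 X25.401 Y68.482 F2605
M5
G00 X17.930 Y84.033
M3 S608
G01 X13.975 Y71.129 F2605
G01 X11.953 Y63.072
G01 X11.865 Y59.861
G01 X13.709 Y61.496
G01 X17.487 Y67.978
M5
G00 X143.570 Y84.517
M3 S608
G01 X108.794 Y23.158 F2605
M5
G00 X40.805 Y61.568
M3 S608
G01 X52.773 Y61.568 F2605
G01 X52.773 Y23.850
G01 X40.805 Y23.850
G01 X40.805 Y61.568
M5
G00 X78.157 Y68.506
M3 S608
G01 X57.450 Y81.220 F2605
G01 X63.142 Y104.843
G01 X87.368 Y106.729
G01 X96.648 Y84.272
G01 X78.157 Y68.506
M5
G00 X0.000 Y0.000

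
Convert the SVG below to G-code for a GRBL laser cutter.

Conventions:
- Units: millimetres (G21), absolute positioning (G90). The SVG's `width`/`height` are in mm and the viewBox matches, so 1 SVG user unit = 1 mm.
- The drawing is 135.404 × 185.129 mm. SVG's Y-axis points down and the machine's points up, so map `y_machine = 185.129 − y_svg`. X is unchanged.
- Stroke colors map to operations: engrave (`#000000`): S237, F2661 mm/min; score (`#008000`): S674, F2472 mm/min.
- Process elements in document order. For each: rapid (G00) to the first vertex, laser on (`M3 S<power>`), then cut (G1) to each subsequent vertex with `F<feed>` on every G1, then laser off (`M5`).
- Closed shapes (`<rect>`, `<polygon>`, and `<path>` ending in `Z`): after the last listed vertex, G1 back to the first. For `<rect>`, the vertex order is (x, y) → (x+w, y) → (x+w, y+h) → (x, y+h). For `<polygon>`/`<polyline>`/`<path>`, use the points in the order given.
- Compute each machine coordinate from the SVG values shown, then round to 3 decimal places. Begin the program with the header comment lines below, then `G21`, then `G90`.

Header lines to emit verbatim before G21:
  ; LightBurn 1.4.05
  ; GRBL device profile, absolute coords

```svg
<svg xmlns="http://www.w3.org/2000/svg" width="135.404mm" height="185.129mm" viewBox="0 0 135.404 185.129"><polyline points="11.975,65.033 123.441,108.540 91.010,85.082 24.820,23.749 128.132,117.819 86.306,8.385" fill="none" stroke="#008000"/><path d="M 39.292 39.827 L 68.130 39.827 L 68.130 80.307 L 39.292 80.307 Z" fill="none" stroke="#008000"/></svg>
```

viewBox `0 0 135.404 185.129` with mm width/height → 1 unit = 1 mm. Flip: y_m = 185.129 − y_svg.

**Shape 1** — `<polyline>` open polyline, stroke `#008000` → score (S674, F2472). Machine vertices: (11.975,120.096) → (123.441,76.589) → (91.010,100.047) → (24.820,161.380) → (128.132,67.310) → (86.306,176.744). Open path.

**Shape 2** — `<path>` rectangle, stroke `#008000` → score (S674, F2472). Machine vertices: (39.292,145.302) → (68.130,145.302) → (68.130,104.822) → (39.292,104.822) → (39.292,145.302). Closed: final G1 returns to the first vertex.

; LightBurn 1.4.05
; GRBL device profile, absolute coords
G21
G90
G00 X11.975 Y120.096
M3 S674
G1 X123.441 Y76.589 F2472
G1 X91.010 Y100.047 F2472
G1 X24.820 Y161.380 F2472
G1 X128.132 Y67.310 F2472
G1 X86.306 Y176.744 F2472
M5
G00 X39.292 Y145.302
M3 S674
G1 X68.130 Y145.302 F2472
G1 X68.130 Y104.822 F2472
G1 X39.292 Y104.822 F2472
G1 X39.292 Y145.302 F2472
M5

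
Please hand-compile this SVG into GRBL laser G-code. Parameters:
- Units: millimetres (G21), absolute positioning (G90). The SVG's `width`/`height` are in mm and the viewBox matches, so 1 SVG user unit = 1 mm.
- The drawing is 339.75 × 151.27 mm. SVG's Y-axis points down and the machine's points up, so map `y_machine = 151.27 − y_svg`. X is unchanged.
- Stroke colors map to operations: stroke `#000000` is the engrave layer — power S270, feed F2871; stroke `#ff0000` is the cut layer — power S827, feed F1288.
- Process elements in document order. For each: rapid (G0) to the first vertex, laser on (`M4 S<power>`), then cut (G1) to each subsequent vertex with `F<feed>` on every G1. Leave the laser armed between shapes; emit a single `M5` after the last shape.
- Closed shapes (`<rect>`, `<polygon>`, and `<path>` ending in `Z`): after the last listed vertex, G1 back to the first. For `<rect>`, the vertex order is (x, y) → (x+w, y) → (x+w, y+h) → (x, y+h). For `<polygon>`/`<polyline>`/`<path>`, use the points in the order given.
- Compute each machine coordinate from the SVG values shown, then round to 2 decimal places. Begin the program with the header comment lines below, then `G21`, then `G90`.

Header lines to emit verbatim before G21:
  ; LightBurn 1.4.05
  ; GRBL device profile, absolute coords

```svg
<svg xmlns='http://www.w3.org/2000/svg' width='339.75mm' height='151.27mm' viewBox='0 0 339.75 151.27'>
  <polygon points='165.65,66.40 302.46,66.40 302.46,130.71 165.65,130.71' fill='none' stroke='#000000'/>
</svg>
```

Since the viewBox matches the mm dimensions, user units are millimetres directly. The only transform is the Y-flip y_m = 151.27 − y_svg.

Shape 1 is a rectangle drawn with `<polygon>`. Its stroke #000000 means engrave at S270, F2871. After flipping Y the toolpath is (165.65,84.87) → (302.46,84.87) → (302.46,20.56) → (165.65,20.56) → (165.65,84.87), returning to the start.

; LightBurn 1.4.05
; GRBL device profile, absolute coords
G21
G90
G0 X165.65 Y84.87
M4 S270
G1 X302.46 Y84.87 F2871
G1 X302.46 Y20.56 F2871
G1 X165.65 Y20.56 F2871
G1 X165.65 Y84.87 F2871
M5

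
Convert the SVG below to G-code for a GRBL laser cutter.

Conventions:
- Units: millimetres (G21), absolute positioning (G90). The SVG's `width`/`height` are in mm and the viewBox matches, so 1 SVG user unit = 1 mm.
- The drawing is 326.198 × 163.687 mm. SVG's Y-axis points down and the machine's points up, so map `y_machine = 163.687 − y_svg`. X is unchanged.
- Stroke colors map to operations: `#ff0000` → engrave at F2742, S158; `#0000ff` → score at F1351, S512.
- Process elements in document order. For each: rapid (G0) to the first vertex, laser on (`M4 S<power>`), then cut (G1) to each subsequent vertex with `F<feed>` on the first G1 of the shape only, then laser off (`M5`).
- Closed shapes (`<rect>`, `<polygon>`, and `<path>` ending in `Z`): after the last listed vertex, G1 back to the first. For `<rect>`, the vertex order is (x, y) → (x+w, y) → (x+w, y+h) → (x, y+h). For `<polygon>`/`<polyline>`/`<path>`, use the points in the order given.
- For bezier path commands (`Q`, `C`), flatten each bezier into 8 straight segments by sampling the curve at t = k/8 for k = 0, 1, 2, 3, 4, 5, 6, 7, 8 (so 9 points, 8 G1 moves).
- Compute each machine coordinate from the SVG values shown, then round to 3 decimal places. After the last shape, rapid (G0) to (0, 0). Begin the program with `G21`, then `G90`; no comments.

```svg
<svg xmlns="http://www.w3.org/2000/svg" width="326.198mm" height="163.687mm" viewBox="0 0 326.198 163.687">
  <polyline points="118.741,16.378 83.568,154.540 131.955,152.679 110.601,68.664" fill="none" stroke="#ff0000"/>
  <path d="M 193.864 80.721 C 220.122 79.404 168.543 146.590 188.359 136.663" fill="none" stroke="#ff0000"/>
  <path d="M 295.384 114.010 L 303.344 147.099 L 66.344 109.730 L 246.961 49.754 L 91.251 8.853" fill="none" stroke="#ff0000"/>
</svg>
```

G21
G90
G0 X118.741 Y147.309
M4 S158
G1 X83.568 Y9.147 F2742
G1 X131.955 Y11.008
G1 X110.601 Y95.023
M5
G0 X193.864 Y82.966
M4 S158
G1 X200.354 Y80.533 F2742
G1 X201.295 Y73.385
G1 X198.436 Y63.227
G1 X193.527 Y51.766
G1 X188.316 Y40.709
G1 X184.552 Y31.762
G1 X183.983 Y26.632
G1 X188.359 Y27.024
M5
G0 X295.384 Y49.677
M4 S158
G1 X303.344 Y16.588 F2742
G1 X66.344 Y53.957
G1 X246.961 Y113.933
G1 X91.251 Y154.834
M5
G0 X0.000 Y0.000

Since the viewBox matches the mm dimensions, user units are millimetres directly. The only transform is the Y-flip y_m = 163.687 − y_svg.

Shape 1 is a open polyline drawn with `<polyline>`. Its stroke #ff0000 means engrave at S158, F2742. After flipping Y the toolpath is (118.741,147.309) → (83.568,9.147) → (131.955,11.008) → (110.601,95.023).

Shape 2 is a cubic bezier drawn with `<path>`. Its stroke #ff0000 means engrave at S158, F2742. After flipping Y the toolpath is (193.864,82.966) → (200.354,80.533) → (201.295,73.385) → (198.436,63.227) → (193.527,51.766) → (188.316,40.709) → (184.552,31.762) → (183.983,26.632) → (188.359,27.024).

Shape 3 is a open polyline drawn with `<path>`. Its stroke #ff0000 means engrave at S158, F2742. After flipping Y the toolpath is (295.384,49.677) → (303.344,16.588) → (66.344,53.957) → (246.961,113.933) → (91.251,154.834).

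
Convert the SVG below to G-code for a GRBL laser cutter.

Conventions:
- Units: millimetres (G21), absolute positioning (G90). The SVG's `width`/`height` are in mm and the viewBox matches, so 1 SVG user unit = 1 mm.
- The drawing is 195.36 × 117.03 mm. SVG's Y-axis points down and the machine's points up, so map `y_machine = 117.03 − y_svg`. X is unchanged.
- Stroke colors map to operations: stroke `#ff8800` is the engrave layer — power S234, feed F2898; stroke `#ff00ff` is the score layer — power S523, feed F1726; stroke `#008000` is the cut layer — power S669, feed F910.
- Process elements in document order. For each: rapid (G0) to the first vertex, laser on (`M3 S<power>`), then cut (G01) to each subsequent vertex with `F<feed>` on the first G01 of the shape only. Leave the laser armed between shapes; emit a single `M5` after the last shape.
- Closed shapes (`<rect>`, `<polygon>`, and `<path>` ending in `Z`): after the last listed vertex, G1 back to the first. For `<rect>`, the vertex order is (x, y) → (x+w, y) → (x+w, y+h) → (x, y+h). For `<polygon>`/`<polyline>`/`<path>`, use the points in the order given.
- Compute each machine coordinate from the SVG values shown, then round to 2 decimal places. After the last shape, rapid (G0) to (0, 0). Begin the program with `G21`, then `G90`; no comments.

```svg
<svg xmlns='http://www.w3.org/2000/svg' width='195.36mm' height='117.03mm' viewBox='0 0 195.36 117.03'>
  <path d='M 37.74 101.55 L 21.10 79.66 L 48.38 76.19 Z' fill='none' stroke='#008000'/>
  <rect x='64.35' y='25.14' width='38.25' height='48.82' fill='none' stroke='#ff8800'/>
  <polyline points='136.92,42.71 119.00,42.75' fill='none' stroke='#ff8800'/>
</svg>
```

G21
G90
G0 X37.74 Y15.48
M3 S669
G01 X21.10 Y37.37 F910
G01 X48.38 Y40.84
G01 X37.74 Y15.48
G0 X64.35 Y91.89
M3 S234
G01 X102.60 Y91.89 F2898
G01 X102.60 Y43.07
G01 X64.35 Y43.07
G01 X64.35 Y91.89
G0 X136.92 Y74.32
M3 S234
G01 X119.00 Y74.28 F2898
M5
G0 X0.00 Y0.00

Since the viewBox matches the mm dimensions, user units are millimetres directly. The only transform is the Y-flip y_m = 117.03 − y_svg.

Shape 1 is a regular polygon drawn with `<path>`. Its stroke #008000 means cut at S669, F910. After flipping Y the toolpath is (37.74,15.48) → (21.10,37.37) → (48.38,40.84) → (37.74,15.48), returning to the start.

Shape 2 is a rectangle drawn with `<rect>`. Its stroke #ff8800 means engrave at S234, F2898. After flipping Y the toolpath is (64.35,91.89) → (102.60,91.89) → (102.60,43.07) → (64.35,43.07) → (64.35,91.89), returning to the start.

Shape 3 is a line segment drawn with `<polyline>`. Its stroke #ff8800 means engrave at S234, F2898. After flipping Y the toolpath is (136.92,74.32) → (119.00,74.28).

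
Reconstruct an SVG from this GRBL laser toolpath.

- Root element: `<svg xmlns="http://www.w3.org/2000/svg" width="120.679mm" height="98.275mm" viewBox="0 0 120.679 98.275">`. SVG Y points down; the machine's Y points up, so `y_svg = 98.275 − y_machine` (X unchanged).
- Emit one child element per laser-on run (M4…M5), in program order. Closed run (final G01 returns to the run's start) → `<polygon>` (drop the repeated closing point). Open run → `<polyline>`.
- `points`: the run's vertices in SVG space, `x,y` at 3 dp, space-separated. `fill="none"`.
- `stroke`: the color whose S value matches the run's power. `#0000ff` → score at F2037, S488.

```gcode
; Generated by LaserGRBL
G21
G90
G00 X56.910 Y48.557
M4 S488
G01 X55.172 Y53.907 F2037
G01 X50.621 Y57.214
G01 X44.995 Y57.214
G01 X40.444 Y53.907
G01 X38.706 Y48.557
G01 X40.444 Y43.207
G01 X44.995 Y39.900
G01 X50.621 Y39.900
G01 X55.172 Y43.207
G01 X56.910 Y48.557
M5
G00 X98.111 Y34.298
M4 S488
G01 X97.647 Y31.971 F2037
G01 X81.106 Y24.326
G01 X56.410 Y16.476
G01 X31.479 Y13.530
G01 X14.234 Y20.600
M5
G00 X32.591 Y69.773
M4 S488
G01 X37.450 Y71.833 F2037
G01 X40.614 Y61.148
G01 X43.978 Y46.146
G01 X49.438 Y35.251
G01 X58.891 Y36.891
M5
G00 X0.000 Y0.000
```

y_svg = 98.275 − y_m. Every run uses S488, so all elements get stroke `#0000ff` (score).

[1] closed run; points: 56.910,49.718 55.172,44.368 50.621,41.061 44.995,41.061 40.444,44.368 38.706,49.718 40.444,55.068 44.995,58.375 50.621,58.375 55.172,55.068

[2] open run; points: 98.111,63.977 97.647,66.304 81.106,73.949 56.410,81.799 31.479,84.745 14.234,77.675

[3] open run; points: 32.591,28.502 37.450,26.442 40.614,37.127 43.978,52.129 49.438,63.024 58.891,61.384

<svg xmlns="http://www.w3.org/2000/svg" width="120.679mm" height="98.275mm" viewBox="0 0 120.679 98.275">
  <polygon points="56.910,49.718 55.172,44.368 50.621,41.061 44.995,41.061 40.444,44.368 38.706,49.718 40.444,55.068 44.995,58.375 50.621,58.375 55.172,55.068" fill="none" stroke="#0000ff"/>
  <polyline points="98.111,63.977 97.647,66.304 81.106,73.949 56.410,81.799 31.479,84.745 14.234,77.675" fill="none" stroke="#0000ff"/>
  <polyline points="32.591,28.502 37.450,26.442 40.614,37.127 43.978,52.129 49.438,63.024 58.891,61.384" fill="none" stroke="#0000ff"/>
</svg>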